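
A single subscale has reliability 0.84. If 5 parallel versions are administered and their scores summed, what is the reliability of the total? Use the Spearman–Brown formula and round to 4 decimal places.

0.9633

ρ_k = kρ / (1 + (k−1)ρ) = 5·0.84 / (1 + 4·0.84) = 4.200 / 4.360 = 0.9633.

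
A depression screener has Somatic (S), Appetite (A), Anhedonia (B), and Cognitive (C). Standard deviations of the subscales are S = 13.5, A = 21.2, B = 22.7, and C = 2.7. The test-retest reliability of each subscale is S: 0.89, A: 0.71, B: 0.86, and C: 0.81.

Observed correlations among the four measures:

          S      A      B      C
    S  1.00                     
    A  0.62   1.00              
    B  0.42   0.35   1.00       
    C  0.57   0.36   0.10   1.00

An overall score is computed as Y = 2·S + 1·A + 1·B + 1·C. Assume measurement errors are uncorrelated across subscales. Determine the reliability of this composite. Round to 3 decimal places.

0.916

Var(Y) = 2²·13.5² + 21.2² + 22.7² + 2.7² + 2·[2·13.5·21.2·0.62 + 2·13.5·22.7·0.42 + 2·13.5·2.7·0.57 + 21.2·22.7·0.35 + 21.2·2.7·0.36 + 22.7·2.7·0.10] = 1701.02 + 1698.06 = 3399.08.
With uncorrelated errors the cross-covariances are all true-score covariance, so they carry over unchanged; only the diagonal terms shrink to ρᵢσᵢ².
True-score variance = [2²·13.5²·0.89 + 21.2²·0.71 + 22.7²·0.86 + 2.7²·0.81] + 1698.06 = 1416.97 + 1698.06 = 3115.02.
Reliability = 3115.02 / 3399.08 = 0.916.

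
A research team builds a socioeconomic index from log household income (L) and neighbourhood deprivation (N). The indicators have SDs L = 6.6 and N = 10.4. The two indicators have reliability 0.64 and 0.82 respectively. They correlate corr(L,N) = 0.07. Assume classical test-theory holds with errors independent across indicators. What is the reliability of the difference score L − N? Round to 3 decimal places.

0.753

Var(L−N) = 6.6² + 10.4² − 2·6.6·10.4·0.07 = 151.72 − 9.6096 = 142.11.
Under uncorrelated errors the observed covariances equal the true-score covariances, so only the own-variance terms attenuate.
True-score variance = [6.6²·0.64 + 10.4²·0.82] − 9.6096 = 116.57 − 9.6096 = 106.96.
Reliability = 106.96 / 142.11 = 0.753.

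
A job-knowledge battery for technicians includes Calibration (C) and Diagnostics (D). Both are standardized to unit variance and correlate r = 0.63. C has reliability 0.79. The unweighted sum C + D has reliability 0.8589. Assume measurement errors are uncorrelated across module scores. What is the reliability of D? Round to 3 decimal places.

Var(C+D) = 2 + 2·0.63 = 3.260.
True-score variance = ρ_C + ρ_D + 2·0.63, so 0.8589 = (0.79 + ρ_D + 1.26) / 3.260.
ρ_D = 0.8589·3.260 − 0.79 − 1.26 = 0.750.

0.750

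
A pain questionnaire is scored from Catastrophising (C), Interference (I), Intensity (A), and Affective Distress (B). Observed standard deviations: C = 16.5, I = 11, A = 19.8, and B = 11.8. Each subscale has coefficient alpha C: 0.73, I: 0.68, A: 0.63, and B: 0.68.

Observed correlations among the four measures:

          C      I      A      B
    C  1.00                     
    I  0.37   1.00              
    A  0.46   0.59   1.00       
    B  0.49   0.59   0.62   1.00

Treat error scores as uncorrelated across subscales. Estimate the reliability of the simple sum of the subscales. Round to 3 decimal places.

0.866

Var(C+I+A+B) = 16.5² + 11² + 19.8² + 11.8² + 2·[16.5·11·0.37 + 16.5·19.8·0.46 + 16.5·11.8·0.49 + 11·19.8·0.59 + 11·11.8·0.59 + 19.8·11.8·0.62] = 924.53 + 1325.56 = 2250.09.
Under uncorrelated errors the observed covariances equal the true-score covariances, so only the own-variance terms attenuate.
True-score variance = [16.5²·0.73 + 11²·0.68 + 19.8²·0.63 + 11.8²·0.68] + 1325.56 = 622.691 + 1325.56 = 1948.25.
Reliability = 1948.25 / 2250.09 = 0.866.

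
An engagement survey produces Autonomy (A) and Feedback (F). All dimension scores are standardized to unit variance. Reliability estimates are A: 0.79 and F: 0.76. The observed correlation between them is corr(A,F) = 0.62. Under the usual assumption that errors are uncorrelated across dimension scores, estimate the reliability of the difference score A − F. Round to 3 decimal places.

0.408

Var(A−F) = 1 + 1 − 2·0.62 = 2 − 1.24 = 0.76.
Because errors are independent across components, Cov(Tᵢ,Tⱼ) = Cov(Xᵢ,Xⱼ); the off-diagonal part of the true-score variance is the same as above.
True-score variance = [0.79 + 0.76] − 1.24 = 1.55 − 1.24 = 0.31.
Reliability = 0.31 / 0.76 = 0.408.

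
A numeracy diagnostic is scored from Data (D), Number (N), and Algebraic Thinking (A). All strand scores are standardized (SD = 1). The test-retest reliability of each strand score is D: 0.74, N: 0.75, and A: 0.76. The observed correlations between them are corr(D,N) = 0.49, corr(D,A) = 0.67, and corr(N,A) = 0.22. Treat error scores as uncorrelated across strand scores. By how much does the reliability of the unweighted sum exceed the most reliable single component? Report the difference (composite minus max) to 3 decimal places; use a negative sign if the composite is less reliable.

Var(sum) = 3 + 2.76 = 5.76; true-score variance = 2.25 + 2.76 = 5.01; composite reliability = 0.8698.
Max component reliability = 0.7600.
Difference = 0.8698 − 0.7600 = 0.110.

0.110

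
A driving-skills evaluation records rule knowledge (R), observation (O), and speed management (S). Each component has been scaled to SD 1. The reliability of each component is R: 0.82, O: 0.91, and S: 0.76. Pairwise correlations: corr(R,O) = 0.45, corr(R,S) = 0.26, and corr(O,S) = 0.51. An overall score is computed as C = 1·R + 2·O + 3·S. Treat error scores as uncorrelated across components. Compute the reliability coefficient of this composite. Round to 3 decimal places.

Var(C) = 1 + 2² + 3² + 2·[2·0.45 + 3·0.26 + 6·0.51] = 14 + 9.48 = 23.48.
With uncorrelated errors the cross-covariances are all true-score covariance, so they carry over unchanged; only the diagonal terms shrink to ρᵢσᵢ².
True-score variance = [0.82 + 2²·0.91 + 3²·0.76] + 9.48 = 11.3 + 9.48 = 20.78.
Reliability = 20.78 / 23.48 = 0.885.

0.885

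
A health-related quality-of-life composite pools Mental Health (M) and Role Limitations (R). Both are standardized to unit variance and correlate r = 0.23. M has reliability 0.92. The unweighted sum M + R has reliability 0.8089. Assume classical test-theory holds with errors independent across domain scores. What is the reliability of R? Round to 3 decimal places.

0.610

Var(M+R) = 2 + 2·0.23 = 2.460.
True-score variance = ρ_M + ρ_R + 2·0.23, so 0.8089 = (0.92 + ρ_R + 0.46) / 2.460.
ρ_R = 0.8089·2.460 − 0.92 − 0.46 = 0.610.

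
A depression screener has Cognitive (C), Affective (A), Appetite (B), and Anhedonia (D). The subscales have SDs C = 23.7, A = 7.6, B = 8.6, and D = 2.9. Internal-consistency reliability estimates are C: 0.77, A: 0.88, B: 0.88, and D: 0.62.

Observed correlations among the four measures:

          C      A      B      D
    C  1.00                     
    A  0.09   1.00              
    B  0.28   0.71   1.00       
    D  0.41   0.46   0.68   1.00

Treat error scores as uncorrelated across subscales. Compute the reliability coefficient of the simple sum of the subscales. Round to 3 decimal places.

Var(C+A+B+D) = 23.7² + 7.6² + 8.6² + 2.9² + 2·[23.7·7.6·0.09 + 23.7·8.6·0.28 + 23.7·2.9·0.41 + 7.6·8.6·0.71 + 7.6·2.9·0.46 + 8.6·2.9·0.68] = 701.82 + 349.926 = 1051.75.
With uncorrelated errors the cross-covariances are all true-score covariance, so they carry over unchanged; only the diagonal terms shrink to ρᵢσᵢ².
True-score variance = [23.7²·0.77 + 7.6²·0.88 + 8.6²·0.88 + 2.9²·0.62] + 349.926 = 553.629 + 349.926 = 903.555.
Reliability = 903.555 / 1051.75 = 0.859.

0.859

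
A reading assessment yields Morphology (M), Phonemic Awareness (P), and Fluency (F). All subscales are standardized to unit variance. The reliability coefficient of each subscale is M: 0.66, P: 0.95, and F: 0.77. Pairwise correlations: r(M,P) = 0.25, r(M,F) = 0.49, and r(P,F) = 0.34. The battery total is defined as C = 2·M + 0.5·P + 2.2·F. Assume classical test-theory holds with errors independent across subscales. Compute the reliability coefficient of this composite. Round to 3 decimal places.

0.830

Var(C) = 2² + 0.5² + 2.2² + 2·[0.25 + 4.4·0.49 + 1.1·0.34] = 9.09 + 5.56 = 14.65.
Under uncorrelated errors the observed covariances equal the true-score covariances, so only the own-variance terms attenuate.
True-score variance = [2²·0.66 + 0.5²·0.95 + 2.2²·0.77] + 5.56 = 6.6043 + 5.56 = 12.1643.
Reliability = 12.1643 / 14.65 = 0.830.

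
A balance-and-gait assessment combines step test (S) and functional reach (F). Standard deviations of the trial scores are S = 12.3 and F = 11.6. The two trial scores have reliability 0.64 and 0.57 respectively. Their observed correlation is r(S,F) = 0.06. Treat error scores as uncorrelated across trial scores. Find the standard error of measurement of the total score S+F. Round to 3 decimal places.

Var(total) = 285.85 + 17.1216 = 302.972.
True-score variance = 173.525 + 17.1216 = 190.646, so reliability = 0.6293.
Error variance = 302.972 − 190.646 = 112.325; SEM = √112.325 = 10.598.

10.598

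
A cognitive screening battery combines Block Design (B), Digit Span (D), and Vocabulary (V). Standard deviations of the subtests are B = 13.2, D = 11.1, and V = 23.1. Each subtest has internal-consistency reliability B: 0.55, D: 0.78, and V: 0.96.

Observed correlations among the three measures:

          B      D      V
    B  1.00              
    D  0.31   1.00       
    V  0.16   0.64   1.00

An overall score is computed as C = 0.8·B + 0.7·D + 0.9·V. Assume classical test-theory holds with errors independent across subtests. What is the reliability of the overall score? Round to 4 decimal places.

Var(C) = 0.8²·13.2² + 0.7²·11.1² + 0.9²·23.1² + 2·[0.56·13.2·11.1·0.31 + 0.72·13.2·23.1·0.16 + 0.63·11.1·23.1·0.64] = 604.111 + 327.894 = 932.005.
With uncorrelated errors the cross-covariances are all true-score covariance, so they carry over unchanged; only the diagonal terms shrink to ρᵢσᵢ².
True-score variance = [0.8²·13.2²·0.55 + 0.7²·11.1²·0.78 + 0.9²·23.1²·0.96] + 327.894 = 523.358 + 327.894 = 851.253.
Reliability = 851.253 / 932.005 = 0.9134.

0.9134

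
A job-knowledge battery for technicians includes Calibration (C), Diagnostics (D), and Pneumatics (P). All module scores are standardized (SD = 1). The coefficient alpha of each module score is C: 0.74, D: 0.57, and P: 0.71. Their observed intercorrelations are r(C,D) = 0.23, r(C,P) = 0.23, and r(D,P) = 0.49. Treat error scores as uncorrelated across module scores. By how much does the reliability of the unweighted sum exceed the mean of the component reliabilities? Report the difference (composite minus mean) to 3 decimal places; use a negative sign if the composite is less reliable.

Var(sum) = 3 + 1.9 = 4.9; true-score variance = 2.02 + 1.9 = 3.92; composite reliability = 0.8000.
Mean component reliability = 0.6733.
Difference = 0.8000 − 0.6733 = 0.127.

0.127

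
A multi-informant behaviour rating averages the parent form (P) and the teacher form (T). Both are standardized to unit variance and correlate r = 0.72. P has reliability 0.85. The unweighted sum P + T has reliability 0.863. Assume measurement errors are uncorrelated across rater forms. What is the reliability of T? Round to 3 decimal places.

Var(P+T) = 2 + 2·0.72 = 3.440.
True-score variance = ρ_P + ρ_T + 2·0.72, so 0.863 = (0.85 + ρ_T + 1.44) / 3.440.
ρ_T = 0.863·3.440 − 0.85 − 1.44 = 0.679.

0.679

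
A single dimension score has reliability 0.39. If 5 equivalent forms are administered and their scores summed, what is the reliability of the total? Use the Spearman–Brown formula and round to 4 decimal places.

0.7617

ρ_k = kρ / (1 + (k−1)ρ) = 5·0.39 / (1 + 4·0.39) = 1.950 / 2.560 = 0.7617.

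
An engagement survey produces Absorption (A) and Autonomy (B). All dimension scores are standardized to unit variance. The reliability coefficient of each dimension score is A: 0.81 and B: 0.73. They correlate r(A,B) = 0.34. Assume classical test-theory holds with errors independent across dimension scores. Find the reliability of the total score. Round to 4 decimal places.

Var(A+B) = 2 + 2·[0.34] = 2 + 0.68 = 2.68.
With uncorrelated errors the cross-covariances are all true-score covariance, so they carry over unchanged; only the diagonal terms shrink to ρᵢσᵢ².
True-score variance = [0.81 + 0.73] + 0.68 = 1.54 + 0.68 = 2.22.
Reliability = 2.22 / 2.68 = 0.8284.

0.8284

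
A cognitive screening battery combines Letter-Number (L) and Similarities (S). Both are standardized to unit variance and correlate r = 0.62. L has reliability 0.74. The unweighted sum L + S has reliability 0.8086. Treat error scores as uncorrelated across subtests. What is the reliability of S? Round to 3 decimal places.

Var(L+S) = 2 + 2·0.62 = 3.240.
True-score variance = ρ_L + ρ_S + 2·0.62, so 0.8086 = (0.74 + ρ_S + 1.24) / 3.240.
ρ_S = 0.8086·3.240 − 0.74 − 1.24 = 0.640.

0.640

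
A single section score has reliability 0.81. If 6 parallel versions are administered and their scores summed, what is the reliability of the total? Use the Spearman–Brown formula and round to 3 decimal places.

ρ_k = kρ / (1 + (k−1)ρ) = 6·0.81 / (1 + 5·0.81) = 4.860 / 5.050 = 0.962.

0.962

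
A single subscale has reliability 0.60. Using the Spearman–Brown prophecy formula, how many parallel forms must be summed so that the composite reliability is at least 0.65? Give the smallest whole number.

2

k ≥ ρ*(1−ρ₁)/(ρ₁(1−ρ*)) = 0.65·0.40 / (0.60·0.35) = 1.238.
Smallest integer k = 2.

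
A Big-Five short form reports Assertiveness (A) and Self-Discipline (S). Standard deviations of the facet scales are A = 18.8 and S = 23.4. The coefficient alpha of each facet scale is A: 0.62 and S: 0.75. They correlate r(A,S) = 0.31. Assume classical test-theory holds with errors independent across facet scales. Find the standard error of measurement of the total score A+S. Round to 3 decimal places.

16.468

Var(total) = 901 + 272.75 = 1173.75.
True-score variance = 629.803 + 272.75 = 902.553, so reliability = 0.7689.
Error variance = 1173.75 − 902.553 = 271.197; SEM = √271.197 = 16.468.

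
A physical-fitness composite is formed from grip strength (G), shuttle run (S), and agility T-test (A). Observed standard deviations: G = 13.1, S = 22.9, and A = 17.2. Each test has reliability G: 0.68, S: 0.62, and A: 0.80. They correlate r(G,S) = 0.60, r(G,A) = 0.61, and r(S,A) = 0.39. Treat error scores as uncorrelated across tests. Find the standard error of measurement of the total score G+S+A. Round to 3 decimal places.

17.702

Var(total) = 991.86 + 942.105 = 1933.96.
True-score variance = 678.501 + 942.105 = 1620.61, so reliability = 0.8380.
Error variance = 1933.96 − 1620.61 = 313.359; SEM = √313.359 = 17.702.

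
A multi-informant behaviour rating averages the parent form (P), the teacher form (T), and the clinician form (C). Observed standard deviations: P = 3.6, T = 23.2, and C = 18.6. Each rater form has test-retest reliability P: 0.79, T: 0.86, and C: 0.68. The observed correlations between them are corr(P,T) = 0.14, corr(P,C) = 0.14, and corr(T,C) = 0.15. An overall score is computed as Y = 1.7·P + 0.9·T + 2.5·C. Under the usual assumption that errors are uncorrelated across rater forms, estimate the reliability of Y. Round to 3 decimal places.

0.750

Var(Y) = 1.7²·3.6² + 0.9²·23.2² + 2.5²·18.6² + 2·[1.53·3.6·23.2·0.14 + 4.25·3.6·18.6·0.14 + 2.25·23.2·18.6·0.15] = 2635.68 + 406.738 = 3042.42.
Because errors are independent across components, Cov(Tᵢ,Tⱼ) = Cov(Xᵢ,Xⱼ); the off-diagonal part of the true-score variance is the same as above.
True-score variance = [1.7²·3.6²·0.79 + 0.9²·23.2²·0.86 + 2.5²·18.6²·0.68] + 406.738 = 1874.86 + 406.738 = 2281.6.
Reliability = 2281.6 / 3042.42 = 0.750.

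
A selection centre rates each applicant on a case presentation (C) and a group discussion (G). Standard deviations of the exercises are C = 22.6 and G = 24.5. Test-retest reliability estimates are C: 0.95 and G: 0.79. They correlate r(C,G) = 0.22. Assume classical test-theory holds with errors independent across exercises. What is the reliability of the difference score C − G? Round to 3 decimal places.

Var(C−G) = 22.6² + 24.5² − 2·22.6·24.5·0.22 = 1111.01 − 243.628 = 867.382.
With uncorrelated errors the cross-covariances are all true-score covariance, so they carry over unchanged; only the diagonal terms shrink to ρᵢσᵢ².
True-score variance = [22.6²·0.95 + 24.5²·0.79] − 243.628 = 959.42 − 243.628 = 715.792.
Reliability = 715.792 / 867.382 = 0.825.

0.825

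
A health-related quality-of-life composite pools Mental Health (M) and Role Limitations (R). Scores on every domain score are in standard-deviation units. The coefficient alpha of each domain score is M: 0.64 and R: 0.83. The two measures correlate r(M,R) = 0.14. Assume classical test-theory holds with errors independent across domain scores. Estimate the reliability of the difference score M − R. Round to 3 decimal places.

Var(M−R) = 1 + 1 − 2·0.14 = 2 − 0.28 = 1.72.
Because errors are independent across components, Cov(Tᵢ,Tⱼ) = Cov(Xᵢ,Xⱼ); the off-diagonal part of the true-score variance is the same as above.
True-score variance = [0.64 + 0.83] − 0.28 = 1.47 − 0.28 = 1.19.
Reliability = 1.19 / 1.72 = 0.692.

0.692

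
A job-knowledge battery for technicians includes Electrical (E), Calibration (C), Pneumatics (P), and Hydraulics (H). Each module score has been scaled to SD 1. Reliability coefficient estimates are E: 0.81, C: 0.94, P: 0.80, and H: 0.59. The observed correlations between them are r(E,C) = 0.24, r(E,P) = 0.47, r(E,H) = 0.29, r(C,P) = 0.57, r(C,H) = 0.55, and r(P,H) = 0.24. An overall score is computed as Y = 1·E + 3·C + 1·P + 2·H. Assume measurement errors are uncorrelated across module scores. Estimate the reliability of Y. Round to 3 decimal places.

0.913

Var(Y) = 1 + 3² + 1 + 2² + 2·[3·0.24 + 0.47 + 2·0.29 + 3·0.57 + 6·0.55 + 2·0.24] = 15 + 14.52 = 29.52.
Because errors are independent across components, Cov(Tᵢ,Tⱼ) = Cov(Xᵢ,Xⱼ); the off-diagonal part of the true-score variance is the same as above.
True-score variance = [0.81 + 3²·0.94 + 0.80 + 2²·0.59] + 14.52 = 12.43 + 14.52 = 26.95.
Reliability = 26.95 / 29.52 = 0.913.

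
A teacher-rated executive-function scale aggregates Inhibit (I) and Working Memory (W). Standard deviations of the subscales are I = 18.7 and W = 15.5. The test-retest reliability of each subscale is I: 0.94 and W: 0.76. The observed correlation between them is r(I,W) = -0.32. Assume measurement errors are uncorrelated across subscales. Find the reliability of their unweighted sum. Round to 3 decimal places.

Var(I+W) = 18.7² + 15.5² + 2·[18.7·15.5·(-0.32)] = 589.94 − 185.504 = 404.436.
With uncorrelated errors the cross-covariances are all true-score covariance, so they carry over unchanged; only the diagonal terms shrink to ρᵢσᵢ².
True-score variance = [18.7²·0.94 + 15.5²·0.76] − 185.504 = 511.299 − 185.504 = 325.795.
Reliability = 325.795 / 404.436 = 0.806.

0.806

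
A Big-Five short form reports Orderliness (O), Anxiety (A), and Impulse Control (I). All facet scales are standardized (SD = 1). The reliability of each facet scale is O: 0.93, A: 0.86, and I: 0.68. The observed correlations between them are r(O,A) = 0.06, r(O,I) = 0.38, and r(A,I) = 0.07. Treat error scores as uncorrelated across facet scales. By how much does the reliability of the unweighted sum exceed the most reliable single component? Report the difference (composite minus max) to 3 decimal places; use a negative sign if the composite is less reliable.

-0.062

Var(sum) = 3 + 1.02 = 4.02; true-score variance = 2.47 + 1.02 = 3.49; composite reliability = 0.8682.
Max component reliability = 0.9300.
Difference = 0.8682 − 0.9300 = -0.062.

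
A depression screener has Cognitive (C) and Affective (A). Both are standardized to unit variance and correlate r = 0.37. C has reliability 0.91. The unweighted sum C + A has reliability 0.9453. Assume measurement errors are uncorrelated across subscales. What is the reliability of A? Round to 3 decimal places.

0.940

Var(C+A) = 2 + 2·0.37 = 2.740.
True-score variance = ρ_C + ρ_A + 2·0.37, so 0.9453 = (0.91 + ρ_A + 0.74) / 2.740.
ρ_A = 0.9453·2.740 − 0.91 − 0.74 = 0.940.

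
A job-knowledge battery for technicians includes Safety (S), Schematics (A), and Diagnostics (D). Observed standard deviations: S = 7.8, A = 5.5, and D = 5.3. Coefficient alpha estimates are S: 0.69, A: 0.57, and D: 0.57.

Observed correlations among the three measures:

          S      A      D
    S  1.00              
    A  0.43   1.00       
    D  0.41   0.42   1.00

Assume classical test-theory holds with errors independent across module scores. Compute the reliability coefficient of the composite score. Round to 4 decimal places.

Var(S+A+D) = 7.8² + 5.5² + 5.3² + 2·[7.8·5.5·0.43 + 7.8·5.3·0.41 + 5.5·5.3·0.42] = 119.18 + 95.2788 = 214.459.
Because errors are independent across components, Cov(Tᵢ,Tⱼ) = Cov(Xᵢ,Xⱼ); the off-diagonal part of the true-score variance is the same as above.
True-score variance = [7.8²·0.69 + 5.5²·0.57 + 5.3²·0.57] + 95.2788 = 75.2334 + 95.2788 = 170.512.
Reliability = 170.512 / 214.459 = 0.7951.

0.7951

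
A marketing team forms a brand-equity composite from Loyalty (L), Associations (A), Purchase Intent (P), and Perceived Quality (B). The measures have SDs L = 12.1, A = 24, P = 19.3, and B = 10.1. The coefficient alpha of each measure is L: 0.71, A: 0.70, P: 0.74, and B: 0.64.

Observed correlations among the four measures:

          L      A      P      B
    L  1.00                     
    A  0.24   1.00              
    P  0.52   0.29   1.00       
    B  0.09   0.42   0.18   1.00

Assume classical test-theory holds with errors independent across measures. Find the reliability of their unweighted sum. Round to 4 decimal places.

Var(L+A+P+B) = 12.1² + 24² + 19.3² + 10.1² + 2·[12.1·24·0.24 + 12.1·19.3·0.52 + 12.1·10.1·0.09 + 24·19.3·0.29 + 24·10.1·0.42 + 19.3·10.1·0.18] = 1196.91 + 946.708 = 2143.62.
With uncorrelated errors the cross-covariances are all true-score covariance, so they carry over unchanged; only the diagonal terms shrink to ρᵢσᵢ².
True-score variance = [12.1²·0.71 + 24²·0.70 + 19.3²·0.74 + 10.1²·0.64] + 946.708 = 848.08 + 946.708 = 1794.79.
Reliability = 1794.79 / 2143.62 = 0.8373.

0.8373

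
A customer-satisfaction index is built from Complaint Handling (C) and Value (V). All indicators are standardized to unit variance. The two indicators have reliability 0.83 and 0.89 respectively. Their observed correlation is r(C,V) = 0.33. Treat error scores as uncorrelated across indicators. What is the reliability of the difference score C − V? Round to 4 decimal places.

0.7910

Var(C−V) = 1 + 1 − 2·0.33 = 2 − 0.66 = 1.34.
Under uncorrelated errors the observed covariances equal the true-score covariances, so only the own-variance terms attenuate.
True-score variance = [0.83 + 0.89] − 0.66 = 1.72 − 0.66 = 1.06.
Reliability = 1.06 / 1.34 = 0.7910.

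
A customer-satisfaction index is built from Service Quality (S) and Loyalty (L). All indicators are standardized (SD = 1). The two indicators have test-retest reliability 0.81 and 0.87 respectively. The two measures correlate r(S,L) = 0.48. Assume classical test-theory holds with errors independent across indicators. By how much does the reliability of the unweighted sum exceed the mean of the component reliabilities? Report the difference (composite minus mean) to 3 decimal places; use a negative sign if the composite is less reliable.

0.052

Var(sum) = 2 + 0.96 = 2.96; true-score variance = 1.68 + 0.96 = 2.64; composite reliability = 0.8919.
Mean component reliability = 0.8400.
Difference = 0.8919 − 0.8400 = 0.052.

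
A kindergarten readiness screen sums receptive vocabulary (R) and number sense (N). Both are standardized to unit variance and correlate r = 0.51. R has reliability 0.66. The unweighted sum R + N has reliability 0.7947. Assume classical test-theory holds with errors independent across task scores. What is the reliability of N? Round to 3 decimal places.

Var(R+N) = 2 + 2·0.51 = 3.020.
True-score variance = ρ_R + ρ_N + 2·0.51, so 0.7947 = (0.66 + ρ_N + 1.02) / 3.020.
ρ_N = 0.7947·3.020 − 0.66 − 1.02 = 0.720.

0.720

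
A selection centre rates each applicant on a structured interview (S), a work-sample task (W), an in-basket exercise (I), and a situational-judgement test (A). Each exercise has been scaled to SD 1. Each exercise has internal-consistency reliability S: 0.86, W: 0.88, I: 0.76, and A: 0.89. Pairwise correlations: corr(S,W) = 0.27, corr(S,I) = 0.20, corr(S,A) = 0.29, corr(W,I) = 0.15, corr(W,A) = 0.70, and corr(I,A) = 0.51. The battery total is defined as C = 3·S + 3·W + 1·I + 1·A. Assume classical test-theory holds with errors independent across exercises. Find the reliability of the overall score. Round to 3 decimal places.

Var(C) = 3² + 3² + 1 + 1 + 2·[9·0.27 + 3·0.20 + 3·0.29 + 3·0.15 + 3·0.70 + 0.51] = 20 + 13.92 = 33.92.
With uncorrelated errors the cross-covariances are all true-score covariance, so they carry over unchanged; only the diagonal terms shrink to ρᵢσᵢ².
True-score variance = [3²·0.86 + 3²·0.88 + 0.76 + 0.89] + 13.92 = 17.31 + 13.92 = 31.23.
Reliability = 31.23 / 33.92 = 0.921.

0.921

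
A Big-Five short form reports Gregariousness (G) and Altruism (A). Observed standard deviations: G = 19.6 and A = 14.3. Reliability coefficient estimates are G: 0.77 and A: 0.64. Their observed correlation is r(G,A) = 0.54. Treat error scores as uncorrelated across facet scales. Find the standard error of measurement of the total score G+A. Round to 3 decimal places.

Var(total) = 588.65 + 302.702 = 891.352.
True-score variance = 426.677 + 302.702 = 729.379, so reliability = 0.8183.
Error variance = 891.352 − 729.379 = 161.973; SEM = √161.973 = 12.727.

12.727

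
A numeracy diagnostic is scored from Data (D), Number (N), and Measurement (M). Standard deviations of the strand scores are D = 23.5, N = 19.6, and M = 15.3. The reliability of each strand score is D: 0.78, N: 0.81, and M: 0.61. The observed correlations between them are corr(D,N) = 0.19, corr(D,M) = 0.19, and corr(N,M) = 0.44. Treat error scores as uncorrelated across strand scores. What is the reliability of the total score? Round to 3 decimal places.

0.836

Var(D+N+M) = 23.5² + 19.6² + 15.3² + 2·[23.5·19.6·0.19 + 23.5·15.3·0.19 + 19.6·15.3·0.44] = 1170.5 + 575.551 = 1746.05.
Because errors are independent across components, Cov(Tᵢ,Tⱼ) = Cov(Xᵢ,Xⱼ); the off-diagonal part of the true-score variance is the same as above.
True-score variance = [23.5²·0.78 + 19.6²·0.81 + 15.3²·0.61] + 575.551 = 884.72 + 575.551 = 1460.27.
Reliability = 1460.27 / 1746.05 = 0.836.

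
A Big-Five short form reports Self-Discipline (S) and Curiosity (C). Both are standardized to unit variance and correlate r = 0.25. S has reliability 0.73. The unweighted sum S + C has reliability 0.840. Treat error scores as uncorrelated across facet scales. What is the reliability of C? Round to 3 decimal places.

0.870

Var(S+C) = 2 + 2·0.25 = 2.500.
True-score variance = ρ_S + ρ_C + 2·0.25, so 0.840 = (0.73 + ρ_C + 0.50) / 2.500.
ρ_C = 0.840·2.500 − 0.73 − 0.50 = 0.870.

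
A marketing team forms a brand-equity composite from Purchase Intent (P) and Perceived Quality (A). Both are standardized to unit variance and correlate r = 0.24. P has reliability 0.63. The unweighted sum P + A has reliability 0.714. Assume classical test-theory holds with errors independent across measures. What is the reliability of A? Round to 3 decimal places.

Var(P+A) = 2 + 2·0.24 = 2.480.
True-score variance = ρ_P + ρ_A + 2·0.24, so 0.714 = (0.63 + ρ_A + 0.48) / 2.480.
ρ_A = 0.714·2.480 − 0.63 − 0.48 = 0.661.

0.661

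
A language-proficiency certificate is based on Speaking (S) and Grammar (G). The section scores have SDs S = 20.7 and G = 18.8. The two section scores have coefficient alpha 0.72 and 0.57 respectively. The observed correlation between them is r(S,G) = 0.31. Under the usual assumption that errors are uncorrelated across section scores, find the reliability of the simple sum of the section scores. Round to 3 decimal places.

Var(S+G) = 20.7² + 18.8² + 2·[20.7·18.8·0.31] = 781.93 + 241.279 = 1023.21.
Under uncorrelated errors the observed covariances equal the true-score covariances, so only the own-variance terms attenuate.
True-score variance = [20.7²·0.72 + 18.8²·0.57] + 241.279 = 509.974 + 241.279 = 751.253.
Reliability = 751.253 / 1023.21 = 0.734.

0.734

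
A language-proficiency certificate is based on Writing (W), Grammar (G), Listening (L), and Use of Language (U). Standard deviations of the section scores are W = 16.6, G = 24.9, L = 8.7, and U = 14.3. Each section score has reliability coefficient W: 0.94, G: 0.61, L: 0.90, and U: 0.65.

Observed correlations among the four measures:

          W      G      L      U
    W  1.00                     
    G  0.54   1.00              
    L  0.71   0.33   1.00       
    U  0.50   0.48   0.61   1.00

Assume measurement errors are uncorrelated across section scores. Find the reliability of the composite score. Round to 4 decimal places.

Var(W+G+L+U) = 16.6² + 24.9² + 8.7² + 14.3² + 2·[16.6·24.9·0.54 + 16.6·8.7·0.71 + 16.6·14.3·0.50 + 24.9·8.7·0.33 + 24.9·14.3·0.48 + 8.7·14.3·0.61] = 1175.75 + 1525.45 = 2701.2.
Because errors are independent across components, Cov(Tᵢ,Tⱼ) = Cov(Xᵢ,Xⱼ); the off-diagonal part of the true-score variance is the same as above.
True-score variance = [16.6²·0.94 + 24.9²·0.61 + 8.7²·0.90 + 14.3²·0.65] + 1525.45 = 838.272 + 1525.45 = 2363.72.
Reliability = 2363.72 / 2701.2 = 0.8751.

0.8751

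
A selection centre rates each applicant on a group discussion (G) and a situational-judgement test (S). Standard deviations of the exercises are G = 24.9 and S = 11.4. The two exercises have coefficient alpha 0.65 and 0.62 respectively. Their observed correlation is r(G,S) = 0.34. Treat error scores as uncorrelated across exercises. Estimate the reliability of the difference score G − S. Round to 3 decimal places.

0.522

Var(G−S) = 24.9² + 11.4² − 2·24.9·11.4·0.34 = 749.97 − 193.025 = 556.945.
Because errors are independent across components, Cov(Tᵢ,Tⱼ) = Cov(Xᵢ,Xⱼ); the off-diagonal part of the true-score variance is the same as above.
True-score variance = [24.9²·0.65 + 11.4²·0.62] − 193.025 = 483.582 − 193.025 = 290.557.
Reliability = 290.557 / 556.945 = 0.522.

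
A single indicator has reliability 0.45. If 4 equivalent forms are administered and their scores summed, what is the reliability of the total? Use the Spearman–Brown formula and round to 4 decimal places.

ρ_k = kρ / (1 + (k−1)ρ) = 4·0.45 / (1 + 3·0.45) = 1.800 / 2.350 = 0.7660.

0.7660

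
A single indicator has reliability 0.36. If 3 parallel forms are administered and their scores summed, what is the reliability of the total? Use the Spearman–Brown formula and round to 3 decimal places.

0.628

ρ_k = kρ / (1 + (k−1)ρ) = 3·0.36 / (1 + 2·0.36) = 1.080 / 1.720 = 0.628.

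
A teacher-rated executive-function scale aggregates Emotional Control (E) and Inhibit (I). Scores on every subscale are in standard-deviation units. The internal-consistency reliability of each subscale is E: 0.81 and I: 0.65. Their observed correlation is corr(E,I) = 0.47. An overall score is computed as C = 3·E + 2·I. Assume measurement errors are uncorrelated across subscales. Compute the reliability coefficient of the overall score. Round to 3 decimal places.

0.833

Var(C) = 3² + 2² + 2·[6·0.47] = 13 + 5.64 = 18.64.
Because errors are independent across components, Cov(Tᵢ,Tⱼ) = Cov(Xᵢ,Xⱼ); the off-diagonal part of the true-score variance is the same as above.
True-score variance = [3²·0.81 + 2²·0.65] + 5.64 = 9.89 + 5.64 = 15.53.
Reliability = 15.53 / 18.64 = 0.833.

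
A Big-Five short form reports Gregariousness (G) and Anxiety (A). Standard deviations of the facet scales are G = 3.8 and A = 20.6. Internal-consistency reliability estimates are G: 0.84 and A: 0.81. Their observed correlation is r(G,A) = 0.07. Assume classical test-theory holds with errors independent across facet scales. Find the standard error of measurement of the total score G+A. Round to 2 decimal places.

Var(total) = 438.8 + 10.9592 = 449.759.
True-score variance = 355.861 + 10.9592 = 366.82, so reliability = 0.8156.
Error variance = 449.759 − 366.82 = 82.9388; SEM = √82.9388 = 9.11.

9.11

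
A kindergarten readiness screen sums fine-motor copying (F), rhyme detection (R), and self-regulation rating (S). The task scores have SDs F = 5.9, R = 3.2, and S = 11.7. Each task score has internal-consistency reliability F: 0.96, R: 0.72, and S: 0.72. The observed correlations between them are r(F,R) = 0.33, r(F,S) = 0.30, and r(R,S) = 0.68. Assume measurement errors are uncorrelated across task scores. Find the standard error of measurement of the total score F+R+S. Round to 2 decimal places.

6.53

Var(total) = 181.94 + 104.797 = 286.737.
True-score variance = 139.351 + 104.797 = 244.148, so reliability = 0.8515.
Error variance = 286.737 − 244.148 = 42.5888; SEM = √42.5888 = 6.53.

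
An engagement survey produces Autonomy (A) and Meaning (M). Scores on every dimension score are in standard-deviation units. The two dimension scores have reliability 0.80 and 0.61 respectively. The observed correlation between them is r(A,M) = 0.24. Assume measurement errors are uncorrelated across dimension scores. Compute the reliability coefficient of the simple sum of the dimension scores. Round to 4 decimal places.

Var(A+M) = 2 + 2·[0.24] = 2 + 0.48 = 2.48.
Under uncorrelated errors the observed covariances equal the true-score covariances, so only the own-variance terms attenuate.
True-score variance = [0.80 + 0.61] + 0.48 = 1.41 + 0.48 = 1.89.
Reliability = 1.89 / 2.48 = 0.7621.

0.7621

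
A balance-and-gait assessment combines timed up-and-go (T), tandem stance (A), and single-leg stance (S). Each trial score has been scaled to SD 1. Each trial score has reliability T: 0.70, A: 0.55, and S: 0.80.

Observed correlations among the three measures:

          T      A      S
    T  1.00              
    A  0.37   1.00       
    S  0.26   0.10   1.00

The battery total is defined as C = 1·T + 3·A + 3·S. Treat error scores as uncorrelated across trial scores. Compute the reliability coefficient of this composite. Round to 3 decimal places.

Var(C) = 1 + 3² + 3² + 2·[3·0.37 + 3·0.26 + 9·0.10] = 19 + 5.58 = 24.58.
With uncorrelated errors the cross-covariances are all true-score covariance, so they carry over unchanged; only the diagonal terms shrink to ρᵢσᵢ².
True-score variance = [0.70 + 3²·0.55 + 3²·0.80] + 5.58 = 12.85 + 5.58 = 18.43.
Reliability = 18.43 / 24.58 = 0.750.

0.750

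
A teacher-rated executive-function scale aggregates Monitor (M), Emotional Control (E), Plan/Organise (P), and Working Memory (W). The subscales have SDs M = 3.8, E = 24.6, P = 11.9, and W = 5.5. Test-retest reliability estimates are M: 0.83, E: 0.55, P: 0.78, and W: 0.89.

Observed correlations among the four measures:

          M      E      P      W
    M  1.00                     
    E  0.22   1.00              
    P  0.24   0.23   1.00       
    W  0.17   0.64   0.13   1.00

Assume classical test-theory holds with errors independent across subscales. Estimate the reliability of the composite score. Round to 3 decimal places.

Var(M+E+P+W) = 3.8² + 24.6² + 11.9² + 5.5² + 2·[3.8·24.6·0.22 + 3.8·11.9·0.24 + 3.8·5.5·0.17 + 24.6·11.9·0.23 + 24.6·5.5·0.64 + 11.9·5.5·0.13] = 791.46 + 394.804 = 1186.26.
Because errors are independent across components, Cov(Tᵢ,Tⱼ) = Cov(Xᵢ,Xⱼ); the off-diagonal part of the true-score variance is the same as above.
True-score variance = [3.8²·0.83 + 24.6²·0.55 + 11.9²·0.78 + 5.5²·0.89] + 394.804 = 482.202 + 394.804 = 877.006.
Reliability = 877.006 / 1186.26 = 0.739.

0.739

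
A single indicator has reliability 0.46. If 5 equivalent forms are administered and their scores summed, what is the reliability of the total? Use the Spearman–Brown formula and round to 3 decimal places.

ρ_k = kρ / (1 + (k−1)ρ) = 5·0.46 / (1 + 4·0.46) = 2.300 / 2.840 = 0.810.

0.810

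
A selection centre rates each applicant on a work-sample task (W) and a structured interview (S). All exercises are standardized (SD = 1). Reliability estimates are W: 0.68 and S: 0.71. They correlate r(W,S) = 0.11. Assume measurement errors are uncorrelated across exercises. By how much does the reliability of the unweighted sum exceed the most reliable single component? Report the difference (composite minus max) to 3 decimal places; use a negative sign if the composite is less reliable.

0.015

Var(sum) = 2 + 0.22 = 2.22; true-score variance = 1.39 + 0.22 = 1.61; composite reliability = 0.7252.
Max component reliability = 0.7100.
Difference = 0.7252 − 0.7100 = 0.015.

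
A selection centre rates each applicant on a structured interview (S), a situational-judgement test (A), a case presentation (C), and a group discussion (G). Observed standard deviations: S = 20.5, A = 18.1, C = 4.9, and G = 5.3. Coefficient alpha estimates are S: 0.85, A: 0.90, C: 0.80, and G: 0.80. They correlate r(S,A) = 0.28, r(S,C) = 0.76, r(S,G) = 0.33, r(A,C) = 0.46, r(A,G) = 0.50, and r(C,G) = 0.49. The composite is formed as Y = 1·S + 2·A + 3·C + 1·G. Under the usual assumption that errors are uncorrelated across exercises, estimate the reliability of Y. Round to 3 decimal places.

Var(Y) = 20.5² + 2²·18.1² + 3²·4.9² + 5.3² + 2·[2·20.5·18.1·0.28 + 3·20.5·4.9·0.76 + 20.5·5.3·0.33 + 6·18.1·4.9·0.46 + 2·18.1·5.3·0.50 + 3·4.9·5.3·0.49] = 1974.87 + 1703.12 = 3677.99.
With uncorrelated errors the cross-covariances are all true-score covariance, so they carry over unchanged; only the diagonal terms shrink to ρᵢσᵢ².
True-score variance = [20.5²·0.85 + 2²·18.1²·0.90 + 3²·4.9²·0.80 + 5.3²·0.80] + 1703.12 = 1731.95 + 1703.12 = 3435.07.
Reliability = 3435.07 / 3677.99 = 0.934.

0.934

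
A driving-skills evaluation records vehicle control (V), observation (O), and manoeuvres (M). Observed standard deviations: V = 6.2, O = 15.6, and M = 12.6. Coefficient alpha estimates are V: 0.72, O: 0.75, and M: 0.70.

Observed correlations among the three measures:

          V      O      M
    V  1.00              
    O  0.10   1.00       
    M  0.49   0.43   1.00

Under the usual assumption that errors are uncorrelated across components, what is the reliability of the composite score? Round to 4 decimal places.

Var(V+O+M) = 6.2² + 15.6² + 12.6² + 2·[6.2·15.6·0.10 + 6.2·12.6·0.49 + 15.6·12.6·0.43] = 440.56 + 264.943 = 705.503.
With uncorrelated errors the cross-covariances are all true-score covariance, so they carry over unchanged; only the diagonal terms shrink to ρᵢσᵢ².
True-score variance = [6.2²·0.72 + 15.6²·0.75 + 12.6²·0.70] + 264.943 = 321.329 + 264.943 = 586.272.
Reliability = 586.272 / 705.503 = 0.8310.

0.8310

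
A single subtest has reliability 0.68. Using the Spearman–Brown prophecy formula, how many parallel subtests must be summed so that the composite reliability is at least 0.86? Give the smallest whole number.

3

k ≥ ρ*(1−ρ₁)/(ρ₁(1−ρ*)) = 0.86·0.32 / (0.68·0.14) = 2.891.
Smallest integer k = 3.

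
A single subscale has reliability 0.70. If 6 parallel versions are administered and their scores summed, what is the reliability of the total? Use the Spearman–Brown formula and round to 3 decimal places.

0.933

ρ_k = kρ / (1 + (k−1)ρ) = 6·0.70 / (1 + 5·0.70) = 4.200 / 4.500 = 0.933.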